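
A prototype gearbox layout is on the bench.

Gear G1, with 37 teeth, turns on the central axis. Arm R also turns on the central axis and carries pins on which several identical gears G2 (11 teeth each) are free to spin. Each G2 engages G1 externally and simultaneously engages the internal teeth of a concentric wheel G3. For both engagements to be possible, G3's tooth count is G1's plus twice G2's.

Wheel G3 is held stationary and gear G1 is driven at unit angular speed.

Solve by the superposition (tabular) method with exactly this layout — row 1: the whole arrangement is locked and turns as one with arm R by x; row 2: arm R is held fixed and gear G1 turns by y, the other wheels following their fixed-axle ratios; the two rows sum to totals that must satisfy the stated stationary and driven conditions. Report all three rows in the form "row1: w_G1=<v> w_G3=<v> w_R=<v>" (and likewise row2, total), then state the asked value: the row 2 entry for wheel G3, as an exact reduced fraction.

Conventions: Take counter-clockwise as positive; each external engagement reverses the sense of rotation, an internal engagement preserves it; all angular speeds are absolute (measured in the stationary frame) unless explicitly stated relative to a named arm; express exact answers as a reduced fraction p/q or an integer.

row1: w_G1=37/96 w_G3=37/96 w_R=37/96
row2: w_G1=59/96 w_G3=-37/96 w_R=0
total: w_G1=1 w_G3=0 w_R=37/96
asked value: -37/96

topology: planetary set — G1 37T / G2 11T / G3 59T, arm = carrier (Willis)
row 1 (train locked, turned with arm): all members turn x
superposition row 2 [arm held]: sun y, ring −(37/59)·y, arm 0
boundary: total ω_ring = x − (37/59)·y = 0 and total ω_sun = x + y = 1  ⇒  y = 59/96, x = 37/96
row 2 ring = −(37/59)·59/96 = -37/96
totals (row 1 + row 2): sun 37/96 + 59/96 = 1, ring 37/96 + (-37/96) = 0, arm 37/96 + 0 = 37/96
asked cell (row2, ring) = -37/96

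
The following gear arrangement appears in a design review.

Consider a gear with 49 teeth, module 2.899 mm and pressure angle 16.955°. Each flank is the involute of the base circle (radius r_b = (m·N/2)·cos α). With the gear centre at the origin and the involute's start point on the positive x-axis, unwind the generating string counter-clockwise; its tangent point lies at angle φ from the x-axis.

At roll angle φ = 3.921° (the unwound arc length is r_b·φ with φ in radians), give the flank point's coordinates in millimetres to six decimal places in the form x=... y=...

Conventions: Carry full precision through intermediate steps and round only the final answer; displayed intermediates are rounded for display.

class = single-mesh tooth geometry [base-circle involute, m = 2.899, 49T]
pitch radius r_p = m·N/2 = 2.899·49/2 = 71.025500
base radius r_b = r_p·cos α = 71.025500·cos 16.955° = 67.938312
roll angle φ = 3.921° = 0.06843436 rad
x = r_b·(cos φ + φ·sin φ) = 68.097212
y = r_b·(sin φ − φ·cos φ) = 0.007255

x=68.097212 y=0.007255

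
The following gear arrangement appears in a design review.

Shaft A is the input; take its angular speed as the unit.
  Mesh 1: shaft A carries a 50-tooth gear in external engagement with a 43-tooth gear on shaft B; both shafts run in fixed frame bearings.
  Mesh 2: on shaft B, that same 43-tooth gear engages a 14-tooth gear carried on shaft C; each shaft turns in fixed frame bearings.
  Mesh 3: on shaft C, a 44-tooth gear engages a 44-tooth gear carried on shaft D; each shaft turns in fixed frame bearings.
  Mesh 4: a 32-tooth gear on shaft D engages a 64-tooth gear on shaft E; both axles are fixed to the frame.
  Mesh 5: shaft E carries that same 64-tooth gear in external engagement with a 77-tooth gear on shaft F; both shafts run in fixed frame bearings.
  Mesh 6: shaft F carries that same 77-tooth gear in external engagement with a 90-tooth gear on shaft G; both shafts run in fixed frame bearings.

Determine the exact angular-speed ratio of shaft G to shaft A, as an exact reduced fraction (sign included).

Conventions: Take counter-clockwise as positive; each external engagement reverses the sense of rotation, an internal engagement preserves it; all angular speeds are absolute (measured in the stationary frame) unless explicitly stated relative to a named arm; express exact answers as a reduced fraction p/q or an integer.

class = fixed-axis compound train [6 meshes; 6 ratios multiply, 6 sense flips]
mesh 1 [50T→43T]: running ratio 50/43, sense −
mesh 2 [43T→14T]: running ratio 25/7, sense +
mesh 3 [44T→44T]: running ratio 25/7, sense −
mesh 4 [32T→64T]: running ratio 25/14, sense +
mesh 5 [64T→77T]: running ratio 800/539, sense −
mesh 6 [77T→90T]: running ratio 80/63, sense +
ω_out/ω_in = 80/63

80/63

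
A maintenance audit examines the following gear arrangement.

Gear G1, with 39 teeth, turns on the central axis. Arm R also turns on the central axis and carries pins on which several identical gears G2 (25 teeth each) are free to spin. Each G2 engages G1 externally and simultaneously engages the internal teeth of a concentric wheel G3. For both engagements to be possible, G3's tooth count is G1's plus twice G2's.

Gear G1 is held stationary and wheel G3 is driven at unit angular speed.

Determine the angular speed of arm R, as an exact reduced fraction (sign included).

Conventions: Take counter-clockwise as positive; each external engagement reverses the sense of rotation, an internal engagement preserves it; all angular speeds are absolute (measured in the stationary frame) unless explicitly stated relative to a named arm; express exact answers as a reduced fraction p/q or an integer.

89/128

topology: planetary set — G1 39T / G2 25T / G3 89T, arm = carrier (Willis)
ring teeth: 39 + 2·25 = 89
39(ω_sun−ω_arm) = −89(ω_ring−ω_arm),  ω_sun = 0, ω_ring = 1
39(0−ω_arm) = −89(1−ω_arm)  ⇒  128·ω_arm = 89  ⇒  ω_arm = 89/128
exact speed ratio = 89/128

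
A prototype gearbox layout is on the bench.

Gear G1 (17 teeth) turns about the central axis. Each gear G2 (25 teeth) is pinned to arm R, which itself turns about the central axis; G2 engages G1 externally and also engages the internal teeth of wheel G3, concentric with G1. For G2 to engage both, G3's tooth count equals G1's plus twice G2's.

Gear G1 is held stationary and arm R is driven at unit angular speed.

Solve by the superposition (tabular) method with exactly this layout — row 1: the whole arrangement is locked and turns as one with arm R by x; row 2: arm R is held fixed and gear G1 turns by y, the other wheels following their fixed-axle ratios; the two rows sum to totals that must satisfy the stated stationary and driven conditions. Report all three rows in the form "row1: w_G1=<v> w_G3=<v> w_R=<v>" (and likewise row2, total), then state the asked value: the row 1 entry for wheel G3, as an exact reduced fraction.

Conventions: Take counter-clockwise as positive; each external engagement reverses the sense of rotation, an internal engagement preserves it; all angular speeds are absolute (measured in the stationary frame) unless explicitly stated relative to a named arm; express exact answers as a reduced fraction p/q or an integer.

row1: w_G1=1 w_G3=1 w_R=1
row2: w_G1=-1 w_G3=17/67 w_R=0
total: w_G1=0 w_G3=84/67 w_R=1
asked value: 1

class = planetary set [G3 = 17+2·25 = 67; Willis about the carrier]
row 1 (train locked, turned with arm): all members turn x
row 2: sun turns y, ring = −(17/67)·y, arm 0
boundary: total ω_sun = x + y = 0 and total ω_arm = x = 1  ⇒  y = -1, x = 1
row 2 ring = −(17/67)·(-1) = 17/67
totals (row 1 + row 2): sun 1 + (-1) = 0, ring 1 + 17/67 = 84/67, arm 1 + 0 = 1
asked cell (row1, ring) = 1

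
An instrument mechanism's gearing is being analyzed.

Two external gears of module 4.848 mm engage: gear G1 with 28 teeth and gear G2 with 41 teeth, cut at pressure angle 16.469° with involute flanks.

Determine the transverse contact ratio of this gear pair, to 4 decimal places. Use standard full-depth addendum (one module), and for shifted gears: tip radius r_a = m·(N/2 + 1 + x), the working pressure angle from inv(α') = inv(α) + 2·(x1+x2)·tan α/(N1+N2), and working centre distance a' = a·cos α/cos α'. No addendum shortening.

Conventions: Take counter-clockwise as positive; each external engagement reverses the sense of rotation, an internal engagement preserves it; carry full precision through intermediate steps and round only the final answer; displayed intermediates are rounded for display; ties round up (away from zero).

recognized (one external pair, fixed centres): single-mesh tooth geometry, m = 4.848, N1 = 28, N2 = 41
base radii: r_b1 = 65.087433, r_b2 = 95.306599
tip radii: r_a1 = 72.720000, r_a2 = 104.232000
no profile shift: α' = α, a' = a
action lengths: √(r_a1²−r_b1²) = 32.431843, √(r_a2²−r_b2²) = 42.201446
base pitch p_b = π·m·cos α = 14.605586
CR = (32.431843 + 42.201446 − 167.256000·sin 16.46900°)/14.605586 = 1.863451
contact ratio ≈ 1.8635

1.8635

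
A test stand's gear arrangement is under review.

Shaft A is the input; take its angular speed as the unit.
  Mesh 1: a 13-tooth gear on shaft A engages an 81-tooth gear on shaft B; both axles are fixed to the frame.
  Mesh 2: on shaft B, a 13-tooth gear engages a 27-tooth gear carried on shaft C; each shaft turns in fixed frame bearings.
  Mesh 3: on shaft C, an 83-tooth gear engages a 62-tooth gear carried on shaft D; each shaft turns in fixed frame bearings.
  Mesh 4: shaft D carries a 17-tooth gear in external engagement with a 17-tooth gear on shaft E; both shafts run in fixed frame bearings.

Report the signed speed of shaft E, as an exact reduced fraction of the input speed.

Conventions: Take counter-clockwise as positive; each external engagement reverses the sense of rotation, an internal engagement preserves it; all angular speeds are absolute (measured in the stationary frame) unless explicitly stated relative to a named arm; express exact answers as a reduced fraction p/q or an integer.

14027/135594

4-mesh fixed-axis compound train (all bearings frame-fixed)
mesh 1 [13T→81T]: |ω|/ω_in = 1×13/81 = 13/81, sense flips to −
mesh 2 [13T→27T]: |ω|/ω_in = (13/81)×13/27 = 169/2187, sense flips to +
mesh 3 [83T→62T]: |ω|/ω_in = (169/2187)×83/62 = 14027/135594, sense flips to −
mesh 4 [17T→17T]: |ω|/ω_in = (14027/135594)×17/17 = 14027/135594, sense flips to +
signed output speed (× input speed) = 14027/135594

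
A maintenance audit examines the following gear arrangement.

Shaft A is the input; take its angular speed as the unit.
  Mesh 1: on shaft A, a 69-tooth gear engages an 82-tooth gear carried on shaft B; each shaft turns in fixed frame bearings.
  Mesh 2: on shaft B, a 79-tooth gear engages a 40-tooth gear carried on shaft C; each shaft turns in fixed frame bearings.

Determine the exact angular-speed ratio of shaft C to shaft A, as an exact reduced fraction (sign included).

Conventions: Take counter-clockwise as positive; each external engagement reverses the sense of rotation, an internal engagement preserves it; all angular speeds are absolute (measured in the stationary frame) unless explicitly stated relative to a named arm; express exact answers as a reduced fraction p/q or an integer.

class = fixed-axis compound train [2 meshes; 2 ratios multiply, 2 sense flips]
mesh 1 [69T→82T]: running ratio 69/82, sense −
mesh 2 [79T→40T]: running ratio 5451/3280, sense +
ω_out/ω_in = 5451/3280

5451/3280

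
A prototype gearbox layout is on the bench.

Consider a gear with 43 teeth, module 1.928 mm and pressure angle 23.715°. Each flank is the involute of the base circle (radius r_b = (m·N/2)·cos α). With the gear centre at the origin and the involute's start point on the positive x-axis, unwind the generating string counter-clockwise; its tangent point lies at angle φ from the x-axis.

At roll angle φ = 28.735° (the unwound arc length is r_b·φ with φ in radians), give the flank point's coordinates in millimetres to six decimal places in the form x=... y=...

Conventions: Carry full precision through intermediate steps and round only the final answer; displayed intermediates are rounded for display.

single-mesh involute tooth geometry (43T wheel at module 1.928)
pitch radius r_p = m·N/2 = 1.928·43/2 = 41.452000
base radius r_b = r_p·cos α = 41.452000·cos 23.715° = 37.951683
roll angle φ = 28.735° = 0.50152036 rad
x = r_b·(cos φ + φ·sin φ) = 42.428584
y = r_b·(sin φ − φ·cos φ) = 1.556010

x=42.428584 y=1.556010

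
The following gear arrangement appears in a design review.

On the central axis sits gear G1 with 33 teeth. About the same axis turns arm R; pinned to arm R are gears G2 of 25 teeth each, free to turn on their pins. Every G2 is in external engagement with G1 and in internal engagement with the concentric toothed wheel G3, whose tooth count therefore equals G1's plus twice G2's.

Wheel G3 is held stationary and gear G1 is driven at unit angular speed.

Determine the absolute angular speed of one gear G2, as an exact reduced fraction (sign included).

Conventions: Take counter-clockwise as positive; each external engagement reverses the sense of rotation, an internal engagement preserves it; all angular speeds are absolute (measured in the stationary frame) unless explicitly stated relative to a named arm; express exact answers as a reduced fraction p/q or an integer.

class = planetary set [G3 = 33+2·25 = 83; Willis about the carrier]
ring teeth: 33 + 2·25 = 83
33(ω_sun−ω_arm) = −83(ω_ring−ω_arm),  ω_ring = 0, ω_sun = 1
33(1−ω_arm) = −83(0−ω_arm)  ⇒  116·ω_arm = 33  ⇒  ω_arm = 33/116
sun–planet mesh: 33·(1−33/116) = −25·(ω_p−ω_arm)  ⇒  ω_p−ω_arm = -2739/2900
ω_p = 33/116 − 2739/2900 = -33/50
exact speed ratio = -33/50

-33/50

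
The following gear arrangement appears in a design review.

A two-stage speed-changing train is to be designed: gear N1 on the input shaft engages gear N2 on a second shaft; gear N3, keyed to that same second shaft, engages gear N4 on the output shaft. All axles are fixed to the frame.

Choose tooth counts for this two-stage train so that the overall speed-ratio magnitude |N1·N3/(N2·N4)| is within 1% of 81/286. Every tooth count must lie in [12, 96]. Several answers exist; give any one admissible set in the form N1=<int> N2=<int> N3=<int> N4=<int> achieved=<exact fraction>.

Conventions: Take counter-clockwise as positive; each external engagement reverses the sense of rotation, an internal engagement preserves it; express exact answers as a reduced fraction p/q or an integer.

N1=12 N2=13 N3=27 N4=88 achieved=81/286

2-stage fixed-axis compound train for ratio 81/286
target = 81/286 in lowest terms: an exact hit needs N1·N3 = k·81 and N2·N4 = k·286 for one integer k, every count in [12, 96]; additionally prefer no 1:1 stage (N1 ≠ N2, N3 ≠ N4)
k = 1…3: no 1:1-free in-range split of k·81 and k·286 into factor pairs; take k = 4
k = 4: N1·N3 = 324 = 12·27, N2·N4 = 1144 = 13·88
achieved = 12·27/(13·88) = 81/286; |achieved − target| = 0 ≤ 81/28600 ✓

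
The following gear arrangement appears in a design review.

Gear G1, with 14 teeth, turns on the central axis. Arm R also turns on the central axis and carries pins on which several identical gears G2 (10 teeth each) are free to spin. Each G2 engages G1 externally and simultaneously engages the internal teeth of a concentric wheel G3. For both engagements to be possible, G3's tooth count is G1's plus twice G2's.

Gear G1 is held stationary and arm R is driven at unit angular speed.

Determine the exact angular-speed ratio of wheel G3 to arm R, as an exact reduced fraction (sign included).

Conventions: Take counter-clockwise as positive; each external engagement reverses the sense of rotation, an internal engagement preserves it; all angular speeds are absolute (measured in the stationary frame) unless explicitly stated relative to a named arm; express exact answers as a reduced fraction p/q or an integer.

24/17

planetary set (14T centre, 10T on arm, 34T internal) — Willis relation
ring teeth: 14 + 2·10 = 34
14(ω_sun−ω_arm) = −34(ω_ring−ω_arm),  ω_sun = 0, ω_arm = 1
ω_ring = 1 − (14/34)(0−1) = 24/17
ω_out/ω_in = 24/17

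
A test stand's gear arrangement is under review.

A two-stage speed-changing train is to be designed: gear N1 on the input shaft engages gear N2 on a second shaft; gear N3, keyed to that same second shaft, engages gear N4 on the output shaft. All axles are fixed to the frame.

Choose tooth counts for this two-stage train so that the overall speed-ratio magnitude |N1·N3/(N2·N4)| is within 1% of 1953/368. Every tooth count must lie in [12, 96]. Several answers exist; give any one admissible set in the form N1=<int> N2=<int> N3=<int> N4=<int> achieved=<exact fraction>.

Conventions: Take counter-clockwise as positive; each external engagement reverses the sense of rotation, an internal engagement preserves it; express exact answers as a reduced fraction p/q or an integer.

design class (target 1953/368): fixed-axis compound train
target = 1953/368 in lowest terms: an exact hit needs N1·N3 = k·1953 and N2·N4 = k·368 for one integer k, every count in [12, 96]; additionally prefer no 1:1 stage (N1 ≠ N2, N3 ≠ N4)
k = 1: N1·N3 = 1953 = 21·93, N2·N4 = 368 = 16·23
achieved = 21·93/(16·23) = 1953/368; |achieved − target| = 0 ≤ 1953/36800 ✓

N1=21 N2=16 N3=93 N4=23 achieved=1953/368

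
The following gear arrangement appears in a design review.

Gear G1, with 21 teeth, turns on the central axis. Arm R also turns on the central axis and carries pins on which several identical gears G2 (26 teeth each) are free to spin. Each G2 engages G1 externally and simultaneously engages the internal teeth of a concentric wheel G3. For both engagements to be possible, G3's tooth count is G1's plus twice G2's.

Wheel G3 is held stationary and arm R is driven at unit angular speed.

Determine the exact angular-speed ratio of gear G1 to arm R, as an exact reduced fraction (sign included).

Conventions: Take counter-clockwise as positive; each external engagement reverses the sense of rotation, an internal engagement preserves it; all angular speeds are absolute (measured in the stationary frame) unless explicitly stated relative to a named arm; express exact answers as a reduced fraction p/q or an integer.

94/21

class = planetary set [G3 = 21+2·26 = 73; Willis about the carrier]
ring teeth: 21 + 2·26 = 73
21(ω_sun−ω_arm) = −73(ω_ring−ω_arm),  ω_ring = 0, ω_arm = 1
ω_sun = 1 − (73/21)(0−1) = 94/21
ω_out/ω_in = 94/21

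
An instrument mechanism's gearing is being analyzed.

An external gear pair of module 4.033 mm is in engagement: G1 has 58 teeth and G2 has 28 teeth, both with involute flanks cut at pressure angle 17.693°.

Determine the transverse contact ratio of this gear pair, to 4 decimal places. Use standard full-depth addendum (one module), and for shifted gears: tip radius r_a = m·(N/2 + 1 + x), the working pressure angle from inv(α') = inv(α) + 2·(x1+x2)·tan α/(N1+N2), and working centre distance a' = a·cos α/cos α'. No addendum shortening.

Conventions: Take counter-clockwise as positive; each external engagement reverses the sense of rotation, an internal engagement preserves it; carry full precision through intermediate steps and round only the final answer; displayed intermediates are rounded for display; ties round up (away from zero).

1.8329

single-mesh involute tooth geometry (58T engaging 28T at module 4.033)
base radii: r_b1 = 111.424772, r_b2 = 53.791269
tip radii: r_a1 = 120.990000, r_a2 = 60.495000
no profile shift: α' = α, a' = a
action lengths: √(r_a1²−r_b1²) = 47.149764, √(r_a2²−r_b2²) = 27.679313
base pitch p_b = π·m·cos α = 12.070733
CR = (47.149764 + 27.679313 − 173.419000·sin 17.69300°)/12.070733 = 1.832876
contact ratio ≈ 1.8329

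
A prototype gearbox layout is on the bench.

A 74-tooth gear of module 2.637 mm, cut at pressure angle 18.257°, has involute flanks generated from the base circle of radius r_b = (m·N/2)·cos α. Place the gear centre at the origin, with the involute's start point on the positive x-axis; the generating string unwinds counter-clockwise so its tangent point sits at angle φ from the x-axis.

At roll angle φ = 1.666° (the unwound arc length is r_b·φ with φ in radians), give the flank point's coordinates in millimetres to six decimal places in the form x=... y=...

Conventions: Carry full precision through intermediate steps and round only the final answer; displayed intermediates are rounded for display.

topology: single-mesh involute geometry — m = 2.637, N = 74
pitch radius r_p = m·N/2 = 2.637·74/2 = 97.569000
base radius r_b = r_p·cos α = 97.569000·cos 18.257° = 92.657460
roll angle φ = 1.666° = 0.02907719 rad
x = r_b·(cos φ + φ·sin φ) = 92.696622
y = r_b·(sin φ − φ·cos φ) = 0.000759

x=92.696622 y=0.000759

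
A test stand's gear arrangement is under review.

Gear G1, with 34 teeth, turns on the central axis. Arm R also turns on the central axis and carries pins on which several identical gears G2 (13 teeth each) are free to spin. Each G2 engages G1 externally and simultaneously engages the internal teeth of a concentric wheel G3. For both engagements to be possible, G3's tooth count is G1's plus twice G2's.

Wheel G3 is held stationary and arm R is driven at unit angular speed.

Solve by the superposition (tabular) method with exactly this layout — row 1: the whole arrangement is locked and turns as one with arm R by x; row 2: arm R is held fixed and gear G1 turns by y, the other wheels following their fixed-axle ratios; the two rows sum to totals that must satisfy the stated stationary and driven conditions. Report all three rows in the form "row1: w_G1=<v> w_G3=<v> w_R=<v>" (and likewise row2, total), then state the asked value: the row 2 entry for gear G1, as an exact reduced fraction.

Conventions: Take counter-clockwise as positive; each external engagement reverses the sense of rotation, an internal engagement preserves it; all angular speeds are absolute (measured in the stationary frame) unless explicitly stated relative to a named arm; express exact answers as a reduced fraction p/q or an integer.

class = planetary set [G3 = 34+2·13 = 60; Willis about the carrier]
superposition row 1 [locked train]: every member turns x
row 2 (arm held, sun turns y): ω_ring = −(34/60)·y, ω_arm = 0
boundary: total ω_ring = x − (34/60)·y = 0 and total ω_arm = x = 1  ⇒  y = 30/17, x = 1
row 2 ring = −(34/60)·30/17 = -1
totals (row 1 + row 2): sun 1 + 30/17 = 47/17, ring 1 + (-1) = 0, arm 1 + 0 = 1
asked cell (row2, sun) = 30/17

row1: w_G1=1 w_G3=1 w_R=1
row2: w_G1=30/17 w_G3=-1 w_R=0
total: w_G1=47/17 w_G3=0 w_R=1
asked value: 30/17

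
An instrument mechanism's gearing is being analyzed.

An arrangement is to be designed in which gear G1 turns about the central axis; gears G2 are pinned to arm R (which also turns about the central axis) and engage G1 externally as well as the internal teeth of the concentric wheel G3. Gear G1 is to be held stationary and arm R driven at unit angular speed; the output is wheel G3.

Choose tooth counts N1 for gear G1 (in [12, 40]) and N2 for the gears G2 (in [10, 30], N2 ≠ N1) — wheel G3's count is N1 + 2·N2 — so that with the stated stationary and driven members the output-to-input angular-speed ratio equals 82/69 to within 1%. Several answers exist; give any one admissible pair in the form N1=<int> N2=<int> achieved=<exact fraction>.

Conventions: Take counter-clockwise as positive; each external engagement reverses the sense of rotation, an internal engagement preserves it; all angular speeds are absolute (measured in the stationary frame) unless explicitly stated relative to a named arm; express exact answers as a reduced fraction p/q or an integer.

topology: planetary set — design target 82/69, arm = carrier (Willis)
Willis with ω_sun = 0: ω_ring/ω_arm = (N1+N3)/N3; set equal to 82/69  ⇒  N3/N1 = 1/(82/69 − 1) = 69/13
N3 = N1 + 2·N2  ⇒  N2/N1 = (N3/N1 − 1)/2 = (69/13 − 1)/2 = 28/13
smallest multiple with N1 ≥ 12 and N2 ≥ 10: k = 1  ⇒  N1 = 1·13 = 13, N2 = 1·28 = 28 (N1 ≤ 40, N2 ≤ 30, N2 ≠ N1 ✓), N3 = 13 + 2·28 = 69
check: (N1+N3)/N3 with N1 = 13, N3 = 69 gives 82/69; |achieved − target| = 0 ≤ 41/3450 ✓

N1=13 N2=28 achieved=82/69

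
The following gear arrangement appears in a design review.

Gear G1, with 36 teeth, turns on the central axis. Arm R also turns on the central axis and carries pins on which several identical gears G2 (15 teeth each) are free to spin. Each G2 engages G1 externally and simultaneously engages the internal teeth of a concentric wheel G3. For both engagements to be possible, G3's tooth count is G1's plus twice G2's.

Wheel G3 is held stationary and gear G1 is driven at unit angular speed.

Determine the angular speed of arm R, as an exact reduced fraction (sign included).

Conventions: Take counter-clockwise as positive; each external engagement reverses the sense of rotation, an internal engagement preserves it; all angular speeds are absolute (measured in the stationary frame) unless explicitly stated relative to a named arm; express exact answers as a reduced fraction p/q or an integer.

planetary set (36T centre, 15T on arm, 66T internal) — Willis relation
ring teeth: 36 + 2·15 = 66
36(ω_sun−ω_arm) = −66(ω_ring−ω_arm),  ω_ring = 0, ω_sun = 1
36(1−ω_arm) = −66(0−ω_arm)  ⇒  102·ω_arm = 36  ⇒  ω_arm = 6/17
exact speed ratio = 6/17

6/17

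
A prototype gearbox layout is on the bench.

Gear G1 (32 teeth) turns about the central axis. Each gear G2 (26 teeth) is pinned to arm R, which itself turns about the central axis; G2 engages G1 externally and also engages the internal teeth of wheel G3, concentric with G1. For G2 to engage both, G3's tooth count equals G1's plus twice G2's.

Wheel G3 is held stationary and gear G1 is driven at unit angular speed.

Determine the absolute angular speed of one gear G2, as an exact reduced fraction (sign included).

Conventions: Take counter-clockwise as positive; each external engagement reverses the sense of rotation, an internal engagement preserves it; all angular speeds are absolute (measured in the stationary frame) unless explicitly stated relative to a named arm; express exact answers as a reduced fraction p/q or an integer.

-8/13

topology: planetary set — G1 32T / G2 26T / G3 84T, arm = carrier (Willis)
ring teeth: 32 + 2·26 = 84
32(ω_sun−ω_arm) = −84(ω_ring−ω_arm),  ω_ring = 0, ω_sun = 1
32(1−ω_arm) = −84(0−ω_arm)  ⇒  116·ω_arm = 32  ⇒  ω_arm = 8/29
sun–planet mesh: 32·(1−8/29) = −26·(ω_p−ω_arm)  ⇒  ω_p−ω_arm = -336/377
ω_p = 8/29 − 336/377 = -8/13
exact speed ratio = -8/13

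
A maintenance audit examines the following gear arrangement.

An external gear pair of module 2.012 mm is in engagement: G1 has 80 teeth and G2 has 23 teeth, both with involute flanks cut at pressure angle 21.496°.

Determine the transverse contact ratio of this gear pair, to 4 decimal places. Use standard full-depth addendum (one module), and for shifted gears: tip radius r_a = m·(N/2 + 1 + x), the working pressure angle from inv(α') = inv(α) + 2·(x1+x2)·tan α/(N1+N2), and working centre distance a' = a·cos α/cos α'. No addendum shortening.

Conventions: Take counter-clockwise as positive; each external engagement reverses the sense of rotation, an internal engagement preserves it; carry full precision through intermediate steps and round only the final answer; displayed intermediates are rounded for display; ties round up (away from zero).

topology: single-mesh involute geometry — m = 2.012, 80T/23T pair
base radii: r_b1 = 74.882065, r_b2 = 21.528594
tip radii: r_a1 = 82.492000, r_a2 = 25.150000
no profile shift: α' = α, a' = a
action lengths: √(r_a1²−r_b1²) = 34.606451, √(r_a2²−r_b2²) = 13.001621
base pitch p_b = π·m·cos α = 5.881224
CR = (34.606451 + 13.001621 − 103.618000·sin 21.49600°)/5.881224 = 1.638890
contact ratio ≈ 1.6389

1.6389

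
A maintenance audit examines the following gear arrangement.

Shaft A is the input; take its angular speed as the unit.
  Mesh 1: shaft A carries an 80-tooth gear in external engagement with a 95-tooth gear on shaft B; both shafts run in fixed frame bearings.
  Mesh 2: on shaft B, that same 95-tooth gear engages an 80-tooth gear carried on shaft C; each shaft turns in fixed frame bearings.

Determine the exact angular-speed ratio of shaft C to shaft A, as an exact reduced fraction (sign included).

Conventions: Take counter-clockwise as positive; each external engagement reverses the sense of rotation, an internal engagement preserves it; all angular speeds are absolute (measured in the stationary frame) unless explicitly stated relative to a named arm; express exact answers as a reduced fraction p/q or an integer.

1

class = fixed-axis compound train [2 meshes; 2 ratios multiply, 2 sense flips]
mesh 1 [80T→95T]: running ratio 16/19, sense −
mesh 2 [95T→80T]: running ratio 1, sense +
ω_out/ω_in = 1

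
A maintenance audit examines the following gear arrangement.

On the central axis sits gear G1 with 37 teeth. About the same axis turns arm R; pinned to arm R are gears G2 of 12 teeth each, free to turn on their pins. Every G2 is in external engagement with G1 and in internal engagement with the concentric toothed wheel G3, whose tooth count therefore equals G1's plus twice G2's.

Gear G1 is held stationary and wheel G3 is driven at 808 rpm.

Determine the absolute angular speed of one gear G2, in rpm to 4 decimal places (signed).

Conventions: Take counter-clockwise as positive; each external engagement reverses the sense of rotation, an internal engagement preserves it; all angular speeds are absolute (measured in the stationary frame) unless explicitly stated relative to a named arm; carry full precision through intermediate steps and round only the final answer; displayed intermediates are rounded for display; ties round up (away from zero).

planetary set (37T centre, 12T on arm, 61T internal) — Willis relation
normalise by the input: solve with ω_ring = 1, then scale by 808 rpm
ring teeth: 37 + 2·12 = 61
37(ω_sun−ω_arm) = −61(ω_ring−ω_arm),  ω_sun = 0, ω_ring = 1
37(0−ω_arm) = −61(1−ω_arm)  ⇒  98·ω_arm = 61  ⇒  ω_arm = 61/98
sun–planet mesh: 37·(0−61/98) = −12·(ω_p−ω_arm)  ⇒  ω_p−ω_arm = 2257/1176
ω_p = 61/98 + 2257/1176 = 61/24
scale: ω_p = 61/24 × 808 rpm = +2053.6667 rpm

+2053.6667 rpm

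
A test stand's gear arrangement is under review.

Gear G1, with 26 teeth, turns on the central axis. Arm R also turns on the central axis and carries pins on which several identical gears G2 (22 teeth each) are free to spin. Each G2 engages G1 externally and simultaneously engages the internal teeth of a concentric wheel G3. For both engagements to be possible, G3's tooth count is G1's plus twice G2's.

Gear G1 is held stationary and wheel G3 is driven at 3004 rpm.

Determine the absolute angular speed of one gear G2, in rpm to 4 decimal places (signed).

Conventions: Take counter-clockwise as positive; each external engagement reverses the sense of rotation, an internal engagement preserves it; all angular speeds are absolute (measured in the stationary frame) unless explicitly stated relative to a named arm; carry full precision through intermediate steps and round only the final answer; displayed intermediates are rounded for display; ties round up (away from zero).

+4779.0909 rpm

class = planetary set [G3 = 26+2·22 = 70; Willis about the carrier]
normalise by the input: solve with ω_ring = 1, then scale by 3004 rpm
ring teeth: 26 + 2·22 = 70
26(ω_sun−ω_arm) = −70(ω_ring−ω_arm),  ω_sun = 0, ω_ring = 1
26(0−ω_arm) = −70(1−ω_arm)  ⇒  96·ω_arm = 70  ⇒  ω_arm = 35/48
sun–planet mesh: 26·(0−35/48) = −22·(ω_p−ω_arm)  ⇒  ω_p−ω_arm = 455/528
ω_p = 35/48 + 455/528 = 35/22
scale: ω_p = 35/22 × 3004 rpm = +4779.0909 rpm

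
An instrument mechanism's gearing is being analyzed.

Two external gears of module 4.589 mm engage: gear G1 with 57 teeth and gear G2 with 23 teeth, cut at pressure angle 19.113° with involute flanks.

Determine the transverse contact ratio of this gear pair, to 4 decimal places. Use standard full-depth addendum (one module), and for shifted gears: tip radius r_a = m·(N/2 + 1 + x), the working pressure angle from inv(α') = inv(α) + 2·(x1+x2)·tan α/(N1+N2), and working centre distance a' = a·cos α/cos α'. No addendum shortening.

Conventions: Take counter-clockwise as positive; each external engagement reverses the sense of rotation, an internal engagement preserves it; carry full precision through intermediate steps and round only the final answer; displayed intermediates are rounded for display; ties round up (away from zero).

1.7271

topology: single-mesh involute geometry — m = 4.589, 57T/23T pair
base radii: r_b1 = 123.576848, r_b2 = 49.864342
tip radii: r_a1 = 135.375500, r_a2 = 57.362500
no profile shift: α' = α, a' = a
action lengths: √(r_a1²−r_b1²) = 55.274666, √(r_a2²−r_b2²) = 28.354961
base pitch p_b = π·m·cos α = 13.622039
CR = (55.274666 + 28.354961 − 183.560000·sin 19.11300°)/13.622039 = 1.727066
contact ratio ≈ 1.7271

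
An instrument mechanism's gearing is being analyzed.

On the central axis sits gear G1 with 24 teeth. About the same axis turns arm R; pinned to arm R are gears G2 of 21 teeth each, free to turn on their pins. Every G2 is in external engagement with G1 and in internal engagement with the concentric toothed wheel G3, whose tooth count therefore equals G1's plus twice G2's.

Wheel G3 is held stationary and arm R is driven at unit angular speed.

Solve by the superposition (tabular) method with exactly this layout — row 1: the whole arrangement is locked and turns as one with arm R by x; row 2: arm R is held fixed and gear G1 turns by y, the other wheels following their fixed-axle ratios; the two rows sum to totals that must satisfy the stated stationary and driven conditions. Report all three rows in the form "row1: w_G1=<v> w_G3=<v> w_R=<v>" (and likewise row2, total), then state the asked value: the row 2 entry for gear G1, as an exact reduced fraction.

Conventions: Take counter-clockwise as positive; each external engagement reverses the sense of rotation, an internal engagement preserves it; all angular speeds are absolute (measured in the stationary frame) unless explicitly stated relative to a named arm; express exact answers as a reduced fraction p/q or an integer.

row1: w_G1=1 w_G3=1 w_R=1
row2: w_G1=11/4 w_G3=-1 w_R=0
total: w_G1=15/4 w_G3=0 w_R=1
asked value: 11/4

planetary set (24T centre, 21T on arm, 66T internal) — Willis relation
row 1 — lock + rotate with arm: ω_sun = ω_ring = ω_arm = x
row 2 — arm fixed, fixed-axis ratios: sun y, ring −(24/66)·y, arm 0
boundary: total ω_ring = x − (24/66)·y = 0 and total ω_arm = x = 1  ⇒  y = 11/4, x = 1
row 2 ring = −(24/66)·11/4 = -1
totals (row 1 + row 2): sun 1 + 11/4 = 15/4, ring 1 + (-1) = 0, arm 1 + 0 = 1
asked cell (row2, sun) = 11/4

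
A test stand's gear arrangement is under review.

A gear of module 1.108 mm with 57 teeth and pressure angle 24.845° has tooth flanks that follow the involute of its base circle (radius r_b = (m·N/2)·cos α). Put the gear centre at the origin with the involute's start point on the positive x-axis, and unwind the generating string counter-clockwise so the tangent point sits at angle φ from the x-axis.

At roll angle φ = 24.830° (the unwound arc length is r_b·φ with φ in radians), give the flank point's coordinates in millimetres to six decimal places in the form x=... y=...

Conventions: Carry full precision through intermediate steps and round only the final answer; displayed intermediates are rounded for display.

x=31.221178 y=0.762902

topology: single-mesh involute geometry — m = 1.108, N = 57
pitch radius r_p = m·N/2 = 1.108·57/2 = 31.578000
base radius r_b = r_p·cos α = 31.578000·cos 24.845° = 28.655385
roll angle φ = 24.830° = 0.43336525 rad
x = r_b·(cos φ + φ·sin φ) = 31.221178
y = r_b·(sin φ − φ·cos φ) = 0.762902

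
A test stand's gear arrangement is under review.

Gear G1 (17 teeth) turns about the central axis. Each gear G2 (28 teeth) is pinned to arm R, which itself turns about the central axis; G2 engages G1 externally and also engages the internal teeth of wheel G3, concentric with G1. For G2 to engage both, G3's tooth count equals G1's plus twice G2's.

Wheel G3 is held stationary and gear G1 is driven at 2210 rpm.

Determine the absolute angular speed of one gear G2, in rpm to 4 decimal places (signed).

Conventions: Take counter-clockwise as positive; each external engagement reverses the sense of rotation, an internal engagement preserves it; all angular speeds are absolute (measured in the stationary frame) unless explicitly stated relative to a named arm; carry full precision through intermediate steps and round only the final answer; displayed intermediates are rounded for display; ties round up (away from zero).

-670.8929 rpm

class = planetary set [G3 = 17+2·28 = 73; Willis about the carrier]
normalise by the input: solve with ω_sun = 1, then scale by 2210 rpm
ring teeth: 17 + 2·28 = 73
17(ω_sun−ω_arm) = −73(ω_ring−ω_arm),  ω_ring = 0, ω_sun = 1
17(1−ω_arm) = −73(0−ω_arm)  ⇒  90·ω_arm = 17  ⇒  ω_arm = 17/90
sun–planet mesh: 17·(1−17/90) = −28·(ω_p−ω_arm)  ⇒  ω_p−ω_arm = -1241/2520
ω_p = 17/90 − 1241/2520 = -17/56
scale: ω_p = -17/56 × 2210 rpm = -670.8929 rpm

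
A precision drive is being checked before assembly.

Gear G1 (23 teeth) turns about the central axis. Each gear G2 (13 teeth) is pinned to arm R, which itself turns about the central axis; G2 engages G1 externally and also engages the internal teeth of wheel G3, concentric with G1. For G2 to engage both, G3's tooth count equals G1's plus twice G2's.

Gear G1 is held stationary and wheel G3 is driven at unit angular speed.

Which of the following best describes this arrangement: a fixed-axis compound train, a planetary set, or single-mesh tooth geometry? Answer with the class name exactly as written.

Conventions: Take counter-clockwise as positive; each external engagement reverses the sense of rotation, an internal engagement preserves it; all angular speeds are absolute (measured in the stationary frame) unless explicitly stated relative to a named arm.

recognized (axles ride arm R): planetary set, 23/13/49 teeth
classification: planetary set

planetary set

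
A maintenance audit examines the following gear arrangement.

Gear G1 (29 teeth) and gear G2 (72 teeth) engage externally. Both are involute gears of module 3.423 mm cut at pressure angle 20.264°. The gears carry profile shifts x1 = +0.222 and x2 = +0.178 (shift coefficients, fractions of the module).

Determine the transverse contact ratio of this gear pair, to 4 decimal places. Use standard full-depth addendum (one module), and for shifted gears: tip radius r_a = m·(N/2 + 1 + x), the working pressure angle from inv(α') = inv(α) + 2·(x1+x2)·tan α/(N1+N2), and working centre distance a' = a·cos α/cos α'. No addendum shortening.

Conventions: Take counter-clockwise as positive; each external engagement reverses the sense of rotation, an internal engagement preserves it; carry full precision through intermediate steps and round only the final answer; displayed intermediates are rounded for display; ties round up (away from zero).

single-mesh involute tooth geometry (29T engaging 72T at module 3.423)
base radii: r_b1 = 46.561521, r_b2 = 115.601017
tip radii: r_a1 = 53.816406, r_a2 = 127.260294
inv(α') = inv(20.264°) + 2·(+0.222+0.178)·tan α/(29+72) = 0.01844792  ⇒  α' = 21.41963°
a' = a·cos α / cos α' = 172.8615·cos 20.264°/cos 21.41963° = 174.193981
action lengths: √(r_a1²−r_b1²) = 26.985743, √(r_a2²−r_b2²) = 53.212661
base pitch p_b = π·m·cos α = 10.088092
CR = (26.985743 + 53.212661 − 174.193981·sin 21.41963°)/10.088092 = 1.643870
contact ratio ≈ 1.6439

1.6439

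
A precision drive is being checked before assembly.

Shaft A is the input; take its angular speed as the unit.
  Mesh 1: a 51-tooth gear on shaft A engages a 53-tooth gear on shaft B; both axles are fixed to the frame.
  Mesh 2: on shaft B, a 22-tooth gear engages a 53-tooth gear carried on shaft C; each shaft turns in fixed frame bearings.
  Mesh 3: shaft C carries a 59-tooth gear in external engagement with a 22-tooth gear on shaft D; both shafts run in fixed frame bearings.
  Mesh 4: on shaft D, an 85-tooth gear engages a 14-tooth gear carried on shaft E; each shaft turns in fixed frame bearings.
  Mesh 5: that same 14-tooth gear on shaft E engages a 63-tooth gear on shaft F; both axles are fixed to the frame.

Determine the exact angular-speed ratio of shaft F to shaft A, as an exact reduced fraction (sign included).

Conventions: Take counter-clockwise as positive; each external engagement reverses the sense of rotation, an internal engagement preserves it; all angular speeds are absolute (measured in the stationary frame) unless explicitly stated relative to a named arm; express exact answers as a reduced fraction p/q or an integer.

-85255/58989

class = fixed-axis compound train [5 meshes; 5 ratios multiply, 5 sense flips]
mesh 1 [51T→53T]: running ratio 51/53, sense −
mesh 2 [22T→53T]: running ratio 1122/2809, sense +
mesh 3 [59T→22T]: running ratio 3009/2809, sense −
mesh 4 [85T→14T]: running ratio 255765/39326, sense +
mesh 5 [14T→63T]: running ratio 85255/58989, sense −
ω_out/ω_in = -85255/58989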